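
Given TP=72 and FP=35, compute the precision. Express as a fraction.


Precision = TP / (TP + FP) = 72 / 107 = 72/107.

72/107


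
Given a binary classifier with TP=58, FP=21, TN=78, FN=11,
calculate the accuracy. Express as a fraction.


Accuracy = (TP + TN) / (TP + TN + FP + FN) = (58 + 78) / 168 = 17/21.

17/21


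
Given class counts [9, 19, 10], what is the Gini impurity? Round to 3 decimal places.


Total = 38. Proportions: 9/38, 19/38, 10/38. sum(p_i^2) = 0.3753. Gini = 1 - 0.3753 = 0.6247, which rounds to 0.625.

0.625


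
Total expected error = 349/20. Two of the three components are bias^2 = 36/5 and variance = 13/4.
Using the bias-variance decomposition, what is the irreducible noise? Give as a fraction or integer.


Total error = bias^2 + variance + irreducible noise. So irreducible noise = 349/20 - 36/5 - 13/4 = 7.

7


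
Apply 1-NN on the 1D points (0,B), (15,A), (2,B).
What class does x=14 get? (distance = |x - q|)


Distances: |0-14|=14, |15-14|=1, |2-14|=12. 1 nearest: (15,A). Counts: {'A': 1}. Majority class: A.

A


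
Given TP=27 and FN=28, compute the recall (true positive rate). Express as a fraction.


Recall = TP / (TP + FN) = 27 / 55 = 27/55.

27/55


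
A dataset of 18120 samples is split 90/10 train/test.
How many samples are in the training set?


Test set = 18120 * 10% = 1812. Training set = 18120 - 1812 = 16308.

16308


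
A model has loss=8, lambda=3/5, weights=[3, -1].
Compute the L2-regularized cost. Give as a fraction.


L2 sq norm = sum(w^2) = 10. J = 8 + 3/5 * 10 = 14.

14


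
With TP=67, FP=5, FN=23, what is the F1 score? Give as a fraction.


Precision = 67/72 = 67/72. Recall = 67/90 = 67/90. F1 = 2*P*R/(P+R) = 67/81.

67/81


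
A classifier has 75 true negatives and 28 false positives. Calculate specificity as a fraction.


Specificity = TN / (TN + FP) = 75 / 103 = 75/103.

75/103


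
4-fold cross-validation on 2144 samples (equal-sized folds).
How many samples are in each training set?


Each validation fold has 2144/4 = 536 samples. Training set = 2144 - 536 = 1608.

1608


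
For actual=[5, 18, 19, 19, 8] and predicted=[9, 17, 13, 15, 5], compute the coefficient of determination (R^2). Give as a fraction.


Mean(y) = 69/5. SS_res = 78. SS_tot = 914/5. R^2 = 1 - 78/(914/5) = 262/457.

262/457


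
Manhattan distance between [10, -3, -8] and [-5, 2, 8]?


d = sum of absolute differences: |10--5|=15 + |-3-2|=5 + |-8-8|=16 = 36.

36


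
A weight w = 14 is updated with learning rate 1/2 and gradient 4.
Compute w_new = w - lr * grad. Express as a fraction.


w_new = 14 - 1/2 * 4 = 14 - 2 = 12.

12


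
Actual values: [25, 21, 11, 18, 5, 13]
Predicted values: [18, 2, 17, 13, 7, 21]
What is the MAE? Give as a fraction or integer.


MAE = (1/6) * (|25-18|=7 + |21-2|=19 + |11-17|=6 + |18-13|=5 + |5-7|=2 + |13-21|=8). Sum = 47. MAE = 47/6.

47/6


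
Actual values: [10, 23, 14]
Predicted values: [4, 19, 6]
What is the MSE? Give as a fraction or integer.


MSE = (1/3) * ((10-4)^2=36 + (23-19)^2=16 + (14-6)^2=64). Sum = 116. MSE = 116/3.

116/3


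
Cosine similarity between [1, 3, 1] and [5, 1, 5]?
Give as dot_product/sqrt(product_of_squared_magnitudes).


dot = 13. |a|^2 = 11, |b|^2 = 51. cos = 13/sqrt(561).

13/sqrt(561)


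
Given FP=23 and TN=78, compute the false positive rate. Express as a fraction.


FPR = FP / (FP + TN) = 23 / 101 = 23/101.

23/101


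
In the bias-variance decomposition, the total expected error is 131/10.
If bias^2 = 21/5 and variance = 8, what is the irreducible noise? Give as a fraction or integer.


Total error = bias^2 + variance + irreducible noise. So irreducible noise = 131/10 - 21/5 - 8 = 9/10.

9/10


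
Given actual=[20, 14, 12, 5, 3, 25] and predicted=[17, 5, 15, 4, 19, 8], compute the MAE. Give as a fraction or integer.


MAE = (1/6) * (|20-17|=3 + |14-5|=9 + |12-15|=3 + |5-4|=1 + |3-19|=16 + |25-8|=17). Sum = 49. MAE = 49/6.

49/6


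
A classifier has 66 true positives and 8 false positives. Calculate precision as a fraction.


Precision = TP / (TP + FP) = 66 / 74 = 33/37.

33/37


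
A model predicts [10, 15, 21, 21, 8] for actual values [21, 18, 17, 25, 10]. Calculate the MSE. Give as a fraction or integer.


MSE = (1/5) * ((21-10)^2=121 + (18-15)^2=9 + (17-21)^2=16 + (25-21)^2=16 + (10-8)^2=4). Sum = 166. MSE = 166/5.

166/5


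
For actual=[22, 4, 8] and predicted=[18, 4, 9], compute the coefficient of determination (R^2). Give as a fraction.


Mean(y) = 34/3. SS_res = 17. SS_tot = 536/3. R^2 = 1 - 17/(536/3) = 485/536.

485/536


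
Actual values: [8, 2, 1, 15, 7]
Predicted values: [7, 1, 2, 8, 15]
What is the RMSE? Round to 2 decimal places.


MSE = 23.2000. RMSE = sqrt(23.2000) = 4.82.

4.82


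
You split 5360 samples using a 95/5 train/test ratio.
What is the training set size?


Test set = 5360 * 5% = 268. Training set = 5360 - 268 = 5092.

5092


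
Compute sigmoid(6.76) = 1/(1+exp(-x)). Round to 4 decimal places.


sigma(6.76) = 1/(1+e^(-6.76)) = 1/(1+0.001159) = 1/1.001159 = 0.9988.

0.9988


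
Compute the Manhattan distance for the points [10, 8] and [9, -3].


d = sum of absolute differences: |10-9|=1 + |8--3|=11 = 12.

12


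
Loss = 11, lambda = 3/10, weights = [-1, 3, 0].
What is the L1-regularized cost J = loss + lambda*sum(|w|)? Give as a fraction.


L1 norm = sum(|w|) = 4. J = 11 + 3/10 * 4 = 61/5.

61/5


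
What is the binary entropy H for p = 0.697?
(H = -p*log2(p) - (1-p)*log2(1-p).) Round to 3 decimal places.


H = -0.697*log2(0.697) - 0.303*log2(0.303) = 0.885.

0.885


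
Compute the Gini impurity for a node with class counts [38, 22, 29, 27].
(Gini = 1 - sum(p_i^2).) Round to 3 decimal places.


Total = 116. Proportions: 38/116, 22/116, 29/116, 27/116. sum(p_i^2) = 0.2600. Gini = 1 - 0.2600 = 0.7400, which rounds to 0.740.

0.740


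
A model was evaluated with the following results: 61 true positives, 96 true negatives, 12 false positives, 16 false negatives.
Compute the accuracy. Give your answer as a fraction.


Accuracy = (TP + TN) / (TP + TN + FP + FN) = (61 + 96) / 185 = 157/185.

157/185


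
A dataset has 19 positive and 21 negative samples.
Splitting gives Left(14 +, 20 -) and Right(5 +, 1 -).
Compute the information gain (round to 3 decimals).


H(parent) = 0.9982. H(left) = 0.9774, H(right) = 0.6500. Weighted = (34/40)*0.9774 + (6/40)*0.6500 = 0.9283. IG = 0.9982 - 0.9283 = 0.0699, which rounds to 0.070.

0.070


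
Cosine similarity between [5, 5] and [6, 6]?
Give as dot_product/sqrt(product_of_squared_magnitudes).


dot = 60. |a|^2 = 50, |b|^2 = 72. cos = 60/sqrt(3600).

60/sqrt(3600)


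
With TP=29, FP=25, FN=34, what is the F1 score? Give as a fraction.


Precision = 29/54 = 29/54. Recall = 29/63 = 29/63. F1 = 2*P*R/(P+R) = 58/117.

58/117


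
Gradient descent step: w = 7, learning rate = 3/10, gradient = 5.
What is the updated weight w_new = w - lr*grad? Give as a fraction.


w_new = 7 - 3/10 * 5 = 7 - 3/2 = 11/2.

11/2


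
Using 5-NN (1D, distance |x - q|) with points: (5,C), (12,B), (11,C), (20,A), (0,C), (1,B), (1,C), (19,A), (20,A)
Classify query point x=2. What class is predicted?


Distances: |5-2|=3, |12-2|=10, |11-2|=9, |20-2|=18, |0-2|=2, |1-2|=1, |1-2|=1, |19-2|=17, |20-2|=18. 5 nearest: (1,B), (1,C), (0,C), (5,C), (11,C). Counts: {'B': 1, 'C': 4}. Majority class: C.

C


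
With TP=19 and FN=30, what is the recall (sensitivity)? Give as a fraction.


Recall = TP / (TP + FN) = 19 / 49 = 19/49.

19/49


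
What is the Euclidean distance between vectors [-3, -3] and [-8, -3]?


d = sqrt(sum of squared differences). (-3--8)^2=25, (-3--3)^2=0. Sum = 25.

5


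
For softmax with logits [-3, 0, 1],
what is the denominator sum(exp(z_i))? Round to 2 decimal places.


Denom = e^-3=0.0498 + e^0=1.0000 + e^1=2.7183. Sum = 3.7681, which rounds to 3.77.

3.77


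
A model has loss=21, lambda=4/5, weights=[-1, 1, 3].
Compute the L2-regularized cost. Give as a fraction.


L2 sq norm = sum(w^2) = 11. J = 21 + 4/5 * 11 = 149/5.

149/5


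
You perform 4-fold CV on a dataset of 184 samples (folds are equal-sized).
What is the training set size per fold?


Each validation fold has 184/4 = 46 samples. Training set = 184 - 46 = 138.

138


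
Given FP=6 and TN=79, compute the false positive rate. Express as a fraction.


FPR = FP / (FP + TN) = 6 / 85 = 6/85.

6/85


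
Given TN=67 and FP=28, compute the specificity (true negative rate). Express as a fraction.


Specificity = TN / (TN + FP) = 67 / 95 = 67/95.

67/95


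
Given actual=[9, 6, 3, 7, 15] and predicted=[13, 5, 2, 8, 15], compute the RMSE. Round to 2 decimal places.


MSE = 3.8000. RMSE = sqrt(3.8000) = 1.95.

1.95


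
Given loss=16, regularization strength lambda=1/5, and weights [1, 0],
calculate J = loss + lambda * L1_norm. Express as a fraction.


L1 norm = sum(|w|) = 1. J = 16 + 1/5 * 1 = 81/5.

81/5


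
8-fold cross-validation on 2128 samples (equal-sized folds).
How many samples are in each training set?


Each validation fold has 2128/8 = 266 samples. Training set = 2128 - 266 = 1862.

1862


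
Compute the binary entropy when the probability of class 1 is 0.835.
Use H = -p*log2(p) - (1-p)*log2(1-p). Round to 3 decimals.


H = -0.835*log2(0.835) - 0.165*log2(0.165) = 0.646.

0.646


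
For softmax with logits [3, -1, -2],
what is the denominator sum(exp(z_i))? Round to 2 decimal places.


Denom = e^3=20.0855 + e^-1=0.3679 + e^-2=0.1353. Sum = 20.5887, which rounds to 20.59.

20.59


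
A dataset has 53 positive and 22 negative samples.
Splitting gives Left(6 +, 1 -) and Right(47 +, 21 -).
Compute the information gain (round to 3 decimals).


H(parent) = 0.8730. H(left) = 0.5917, H(right) = 0.8918. Weighted = (7/75)*0.5917 + (68/75)*0.8918 = 0.8638. IG = 0.8730 - 0.8638 = 0.0092, which rounds to 0.009.

0.009


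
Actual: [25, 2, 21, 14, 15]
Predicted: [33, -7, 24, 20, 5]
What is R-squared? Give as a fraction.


Mean(y) = 77/5. SS_res = 290. SS_tot = 1526/5. R^2 = 1 - 290/(1526/5) = 38/763.

38/763


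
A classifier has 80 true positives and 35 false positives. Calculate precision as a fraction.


Precision = TP / (TP + FP) = 80 / 115 = 16/23.

16/23


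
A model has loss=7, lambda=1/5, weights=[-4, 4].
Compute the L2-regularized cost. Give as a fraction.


L2 sq norm = sum(w^2) = 32. J = 7 + 1/5 * 32 = 67/5.

67/5


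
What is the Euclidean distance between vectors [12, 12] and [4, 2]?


d = sqrt(sum of squared differences). (12-4)^2=64, (12-2)^2=100. Sum = 164.

sqrt(164)


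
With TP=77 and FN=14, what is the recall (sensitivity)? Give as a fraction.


Recall = TP / (TP + FN) = 77 / 91 = 11/13.

11/13


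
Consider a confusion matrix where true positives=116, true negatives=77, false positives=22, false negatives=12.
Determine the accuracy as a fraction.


Accuracy = (TP + TN) / (TP + TN + FP + FN) = (116 + 77) / 227 = 193/227.

193/227


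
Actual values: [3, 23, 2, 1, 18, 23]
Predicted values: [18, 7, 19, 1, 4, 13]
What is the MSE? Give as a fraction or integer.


MSE = (1/6) * ((3-18)^2=225 + (23-7)^2=256 + (2-19)^2=289 + (1-1)^2=0 + (18-4)^2=196 + (23-13)^2=100). Sum = 1066. MSE = 533/3.

533/3


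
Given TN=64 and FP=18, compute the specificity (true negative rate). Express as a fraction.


Specificity = TN / (TN + FP) = 64 / 82 = 32/41.

32/41


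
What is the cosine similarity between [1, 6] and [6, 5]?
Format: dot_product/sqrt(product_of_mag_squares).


dot = 36. |a|^2 = 37, |b|^2 = 61. cos = 36/sqrt(2257).

36/sqrt(2257)


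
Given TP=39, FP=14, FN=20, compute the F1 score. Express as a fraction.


Precision = 39/53 = 39/53. Recall = 39/59 = 39/59. F1 = 2*P*R/(P+R) = 39/56.

39/56


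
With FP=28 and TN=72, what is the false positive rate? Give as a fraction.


FPR = FP / (FP + TN) = 28 / 100 = 7/25.

7/25


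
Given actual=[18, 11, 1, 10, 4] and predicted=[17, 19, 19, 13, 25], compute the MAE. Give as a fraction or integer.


MAE = (1/5) * (|18-17|=1 + |11-19|=8 + |1-19|=18 + |10-13|=3 + |4-25|=21). Sum = 51. MAE = 51/5.

51/5


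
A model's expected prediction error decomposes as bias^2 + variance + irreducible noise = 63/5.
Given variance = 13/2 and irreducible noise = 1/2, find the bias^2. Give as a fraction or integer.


Total error = bias^2 + variance + irreducible noise. So bias^2 = 63/5 - 13/2 - 1/2 = 28/5.

28/5


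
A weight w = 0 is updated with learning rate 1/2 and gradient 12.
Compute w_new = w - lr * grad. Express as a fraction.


w_new = 0 - 1/2 * 12 = 0 - 6 = -6.

-6


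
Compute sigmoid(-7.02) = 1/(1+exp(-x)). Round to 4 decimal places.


sigma(-7.02) = 1/(1+e^(7.02)) = 1/(1+1118.786618) = 1/1119.786618 = 0.0009.

0.0009


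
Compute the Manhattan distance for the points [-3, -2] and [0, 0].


d = sum of absolute differences: |-3-0|=3 + |-2-0|=2 = 5.

5


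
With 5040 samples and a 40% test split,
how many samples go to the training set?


Test set = 5040 * 40% = 2016. Training set = 5040 - 2016 = 3024.

3024


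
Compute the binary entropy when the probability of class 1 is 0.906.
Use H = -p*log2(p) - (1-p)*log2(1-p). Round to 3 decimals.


H = -0.906*log2(0.906) - 0.094*log2(0.094) = 0.450.

0.450


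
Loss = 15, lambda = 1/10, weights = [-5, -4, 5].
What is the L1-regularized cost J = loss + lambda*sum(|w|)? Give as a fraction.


L1 norm = sum(|w|) = 14. J = 15 + 1/10 * 14 = 82/5.

82/5


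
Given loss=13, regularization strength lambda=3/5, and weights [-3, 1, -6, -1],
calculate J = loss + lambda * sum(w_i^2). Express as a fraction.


L2 sq norm = sum(w^2) = 47. J = 13 + 3/5 * 47 = 206/5.

206/5


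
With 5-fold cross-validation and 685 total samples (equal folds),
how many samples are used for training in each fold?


Each validation fold has 685/5 = 137 samples. Training set = 685 - 137 = 548.

548


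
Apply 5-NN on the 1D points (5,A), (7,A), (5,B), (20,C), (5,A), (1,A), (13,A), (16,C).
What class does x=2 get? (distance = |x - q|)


Distances: |5-2|=3, |7-2|=5, |5-2|=3, |20-2|=18, |5-2|=3, |1-2|=1, |13-2|=11, |16-2|=14. 5 nearest: (1,A), (5,A), (5,A), (5,B), (7,A). Counts: {'A': 4, 'B': 1}. Majority class: A.

A


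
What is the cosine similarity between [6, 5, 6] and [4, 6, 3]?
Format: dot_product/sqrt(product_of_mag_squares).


dot = 72. |a|^2 = 97, |b|^2 = 61. cos = 72/sqrt(5917).

72/sqrt(5917)


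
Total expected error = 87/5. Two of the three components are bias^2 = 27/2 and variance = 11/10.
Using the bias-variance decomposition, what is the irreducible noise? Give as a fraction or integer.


Total error = bias^2 + variance + irreducible noise. So irreducible noise = 87/5 - 27/2 - 11/10 = 14/5.

14/5


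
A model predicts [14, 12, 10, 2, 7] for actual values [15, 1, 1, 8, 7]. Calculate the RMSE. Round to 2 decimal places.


MSE = 47.8000. RMSE = sqrt(47.8000) = 6.91.

6.91


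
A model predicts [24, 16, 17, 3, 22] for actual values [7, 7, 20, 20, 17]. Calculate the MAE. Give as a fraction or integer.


MAE = (1/5) * (|7-24|=17 + |7-16|=9 + |20-17|=3 + |20-3|=17 + |17-22|=5). Sum = 51. MAE = 51/5.

51/5


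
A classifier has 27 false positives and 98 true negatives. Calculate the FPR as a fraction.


FPR = FP / (FP + TN) = 27 / 125 = 27/125.

27/125


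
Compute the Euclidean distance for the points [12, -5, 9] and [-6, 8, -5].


d = sqrt(sum of squared differences). (12--6)^2=324, (-5-8)^2=169, (9--5)^2=196. Sum = 689.

sqrt(689)


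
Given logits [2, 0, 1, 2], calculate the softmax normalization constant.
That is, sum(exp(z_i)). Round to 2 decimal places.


Denom = e^2=7.3891 + e^0=1.0000 + e^1=2.7183 + e^2=7.3891. Sum = 18.4965, which rounds to 18.50.

18.50


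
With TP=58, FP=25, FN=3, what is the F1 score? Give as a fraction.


Precision = 58/83 = 58/83. Recall = 58/61 = 58/61. F1 = 2*P*R/(P+R) = 29/36.

29/36


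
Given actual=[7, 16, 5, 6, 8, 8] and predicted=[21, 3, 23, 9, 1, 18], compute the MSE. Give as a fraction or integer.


MSE = (1/6) * ((7-21)^2=196 + (16-3)^2=169 + (5-23)^2=324 + (6-9)^2=9 + (8-1)^2=49 + (8-18)^2=100). Sum = 847. MSE = 847/6.

847/6


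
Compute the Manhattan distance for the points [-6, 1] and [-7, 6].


d = sum of absolute differences: |-6--7|=1 + |1-6|=5 = 6.

6


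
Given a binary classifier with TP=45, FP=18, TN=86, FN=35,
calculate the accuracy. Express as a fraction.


Accuracy = (TP + TN) / (TP + TN + FP + FN) = (45 + 86) / 184 = 131/184.

131/184


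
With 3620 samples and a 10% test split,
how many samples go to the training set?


Test set = 3620 * 10% = 362. Training set = 3620 - 362 = 3258.

3258


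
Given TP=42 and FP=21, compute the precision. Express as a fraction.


Precision = TP / (TP + FP) = 42 / 63 = 2/3.

2/3


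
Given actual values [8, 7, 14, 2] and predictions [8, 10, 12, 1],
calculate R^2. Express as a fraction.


Mean(y) = 31/4. SS_res = 14. SS_tot = 291/4. R^2 = 1 - 14/(291/4) = 235/291.

235/291


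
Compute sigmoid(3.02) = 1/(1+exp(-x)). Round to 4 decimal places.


sigma(3.02) = 1/(1+e^(-3.02)) = 1/(1+0.048801) = 1/1.048801 = 0.9535.

0.9535


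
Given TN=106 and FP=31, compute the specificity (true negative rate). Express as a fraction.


Specificity = TN / (TN + FP) = 106 / 137 = 106/137.

106/137


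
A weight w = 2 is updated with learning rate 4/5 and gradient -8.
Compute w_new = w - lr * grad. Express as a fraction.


w_new = 2 - 4/5 * -8 = 2 - -32/5 = 42/5.

42/5


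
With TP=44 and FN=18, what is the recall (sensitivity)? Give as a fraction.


Recall = TP / (TP + FN) = 44 / 62 = 22/31.

22/31


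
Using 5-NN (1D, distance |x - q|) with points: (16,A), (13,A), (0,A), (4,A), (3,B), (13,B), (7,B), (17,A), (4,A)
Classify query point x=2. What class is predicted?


Distances: |16-2|=14, |13-2|=11, |0-2|=2, |4-2|=2, |3-2|=1, |13-2|=11, |7-2|=5, |17-2|=15, |4-2|=2. 5 nearest: (3,B), (0,A), (4,A), (4,A), (7,B). Counts: {'B': 2, 'A': 3}. Majority class: A.

A


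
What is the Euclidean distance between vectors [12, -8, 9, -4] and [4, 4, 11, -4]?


d = sqrt(sum of squared differences). (12-4)^2=64, (-8-4)^2=144, (9-11)^2=4, (-4--4)^2=0. Sum = 212.

sqrt(212)


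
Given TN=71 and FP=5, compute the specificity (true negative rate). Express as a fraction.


Specificity = TN / (TN + FP) = 71 / 76 = 71/76.

71/76


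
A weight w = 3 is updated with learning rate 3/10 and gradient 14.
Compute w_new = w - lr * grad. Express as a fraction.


w_new = 3 - 3/10 * 14 = 3 - 21/5 = -6/5.

-6/5


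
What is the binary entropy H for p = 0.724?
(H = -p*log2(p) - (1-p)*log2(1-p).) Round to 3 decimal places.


H = -0.724*log2(0.724) - 0.276*log2(0.276) = 0.850.

0.850


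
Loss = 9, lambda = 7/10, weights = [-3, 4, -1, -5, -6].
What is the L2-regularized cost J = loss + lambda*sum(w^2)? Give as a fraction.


L2 sq norm = sum(w^2) = 87. J = 9 + 7/10 * 87 = 699/10.

699/10


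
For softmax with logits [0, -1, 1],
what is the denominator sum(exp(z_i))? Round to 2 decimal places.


Denom = e^0=1.0000 + e^-1=0.3679 + e^1=2.7183. Sum = 4.0862, which rounds to 4.09.

4.09


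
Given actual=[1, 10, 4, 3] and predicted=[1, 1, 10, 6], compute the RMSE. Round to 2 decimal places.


MSE = 31.5000. RMSE = sqrt(31.5000) = 5.61.

5.61


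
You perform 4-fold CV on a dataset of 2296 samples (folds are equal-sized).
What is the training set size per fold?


Each validation fold has 2296/4 = 574 samples. Training set = 2296 - 574 = 1722.

1722


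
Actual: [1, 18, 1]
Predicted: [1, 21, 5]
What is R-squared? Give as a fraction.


Mean(y) = 20/3. SS_res = 25. SS_tot = 578/3. R^2 = 1 - 25/(578/3) = 503/578.

503/578


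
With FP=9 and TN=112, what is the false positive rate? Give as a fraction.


FPR = FP / (FP + TN) = 9 / 121 = 9/121.

9/121


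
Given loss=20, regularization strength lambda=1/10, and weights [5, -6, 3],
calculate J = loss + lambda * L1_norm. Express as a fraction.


L1 norm = sum(|w|) = 14. J = 20 + 1/10 * 14 = 107/5.

107/5


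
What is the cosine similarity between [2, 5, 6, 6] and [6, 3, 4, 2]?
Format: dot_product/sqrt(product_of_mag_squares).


dot = 63. |a|^2 = 101, |b|^2 = 65. cos = 63/sqrt(6565).

63/sqrt(6565)


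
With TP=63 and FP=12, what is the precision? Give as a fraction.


Precision = TP / (TP + FP) = 63 / 75 = 21/25.

21/25


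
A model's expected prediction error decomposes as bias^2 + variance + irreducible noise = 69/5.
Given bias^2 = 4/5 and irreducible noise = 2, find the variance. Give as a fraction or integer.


Total error = bias^2 + variance + irreducible noise. So variance = 69/5 - 4/5 - 2 = 11.

11


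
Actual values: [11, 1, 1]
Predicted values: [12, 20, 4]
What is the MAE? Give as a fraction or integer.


MAE = (1/3) * (|11-12|=1 + |1-20|=19 + |1-4|=3). Sum = 23. MAE = 23/3.

23/3


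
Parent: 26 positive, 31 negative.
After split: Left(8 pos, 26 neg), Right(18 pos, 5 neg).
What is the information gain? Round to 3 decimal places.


H(parent) = 0.9944. H(left) = 0.7871, H(right) = 0.7554. Weighted = (34/57)*0.7871 + (23/57)*0.7554 = 0.7743. IG = 0.9944 - 0.7743 = 0.2201, which rounds to 0.220.

0.220


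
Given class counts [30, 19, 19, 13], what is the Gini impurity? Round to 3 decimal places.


Total = 81. Proportions: 30/81, 19/81, 19/81, 13/81. sum(p_i^2) = 0.2730. Gini = 1 - 0.2730 = 0.7270, which rounds to 0.727.

0.727


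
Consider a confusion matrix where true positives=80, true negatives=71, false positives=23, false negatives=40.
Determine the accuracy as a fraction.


Accuracy = (TP + TN) / (TP + TN + FP + FN) = (80 + 71) / 214 = 151/214.

151/214


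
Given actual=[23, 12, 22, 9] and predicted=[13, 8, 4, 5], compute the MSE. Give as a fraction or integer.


MSE = (1/4) * ((23-13)^2=100 + (12-8)^2=16 + (22-4)^2=324 + (9-5)^2=16). Sum = 456. MSE = 114.

114


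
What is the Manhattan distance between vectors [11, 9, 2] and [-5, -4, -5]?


d = sum of absolute differences: |11--5|=16 + |9--4|=13 + |2--5|=7 = 36.

36


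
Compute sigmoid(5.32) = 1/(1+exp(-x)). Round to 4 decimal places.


sigma(5.32) = 1/(1+e^(-5.32)) = 1/(1+0.004893) = 1/1.004893 = 0.9951.

0.9951


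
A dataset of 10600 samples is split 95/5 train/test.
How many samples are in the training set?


Test set = 10600 * 5% = 530. Training set = 10600 - 530 = 10070.

10070


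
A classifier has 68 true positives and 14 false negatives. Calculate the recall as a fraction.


Recall = TP / (TP + FN) = 68 / 82 = 34/41.

34/41


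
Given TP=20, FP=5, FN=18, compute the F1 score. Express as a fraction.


Precision = 20/25 = 4/5. Recall = 20/38 = 10/19. F1 = 2*P*R/(P+R) = 40/63.

40/63


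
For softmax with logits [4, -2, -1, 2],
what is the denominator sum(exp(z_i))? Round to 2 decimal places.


Denom = e^4=54.5982 + e^-2=0.1353 + e^-1=0.3679 + e^2=7.3891. Sum = 62.4905, which rounds to 62.49.

62.49


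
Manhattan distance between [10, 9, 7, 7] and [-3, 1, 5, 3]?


d = sum of absolute differences: |10--3|=13 + |9-1|=8 + |7-5|=2 + |7-3|=4 = 27.

27


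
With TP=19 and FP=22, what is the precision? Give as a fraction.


Precision = TP / (TP + FP) = 19 / 41 = 19/41.

19/41


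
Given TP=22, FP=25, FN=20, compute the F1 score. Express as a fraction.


Precision = 22/47 = 22/47. Recall = 22/42 = 11/21. F1 = 2*P*R/(P+R) = 44/89.

44/89


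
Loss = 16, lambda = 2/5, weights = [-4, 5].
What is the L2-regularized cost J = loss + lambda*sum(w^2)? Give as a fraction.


L2 sq norm = sum(w^2) = 41. J = 16 + 2/5 * 41 = 162/5.

162/5


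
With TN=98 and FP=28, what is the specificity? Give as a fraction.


Specificity = TN / (TN + FP) = 98 / 126 = 7/9.

7/9


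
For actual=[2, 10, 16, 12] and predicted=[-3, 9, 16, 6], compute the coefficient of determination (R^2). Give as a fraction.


Mean(y) = 10. SS_res = 62. SS_tot = 104. R^2 = 1 - 62/(104) = 21/52.

21/52


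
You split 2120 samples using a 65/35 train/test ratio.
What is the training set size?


Test set = 2120 * 35% = 742. Training set = 2120 - 742 = 1378.

1378


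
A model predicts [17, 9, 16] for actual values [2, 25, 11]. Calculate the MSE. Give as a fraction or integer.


MSE = (1/3) * ((2-17)^2=225 + (25-9)^2=256 + (11-16)^2=25). Sum = 506. MSE = 506/3.

506/3


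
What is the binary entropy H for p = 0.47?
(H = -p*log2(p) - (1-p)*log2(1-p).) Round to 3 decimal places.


H = -0.47*log2(0.47) - 0.53*log2(0.53) = 0.997.

0.997


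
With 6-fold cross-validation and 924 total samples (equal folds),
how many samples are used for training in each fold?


Each validation fold has 924/6 = 154 samples. Training set = 924 - 154 = 770.

770


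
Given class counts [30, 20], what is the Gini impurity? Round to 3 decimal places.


Total = 50. Proportions: 30/50, 20/50. sum(p_i^2) = 0.5200. Gini = 1 - 0.5200 = 0.4800, which rounds to 0.480.

0.480


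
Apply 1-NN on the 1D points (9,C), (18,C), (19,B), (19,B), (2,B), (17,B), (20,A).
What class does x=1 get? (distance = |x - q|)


Distances: |9-1|=8, |18-1|=17, |19-1|=18, |19-1|=18, |2-1|=1, |17-1|=16, |20-1|=19. 1 nearest: (2,B). Counts: {'B': 1}. Majority class: B.

B


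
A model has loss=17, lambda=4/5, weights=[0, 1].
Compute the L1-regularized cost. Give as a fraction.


L1 norm = sum(|w|) = 1. J = 17 + 4/5 * 1 = 89/5.

89/5


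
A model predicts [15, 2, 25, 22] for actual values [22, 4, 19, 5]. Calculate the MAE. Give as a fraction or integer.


MAE = (1/4) * (|22-15|=7 + |4-2|=2 + |19-25|=6 + |5-22|=17). Sum = 32. MAE = 8.

8


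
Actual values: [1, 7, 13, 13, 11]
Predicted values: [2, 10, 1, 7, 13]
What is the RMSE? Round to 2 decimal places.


MSE = 38.8000. RMSE = sqrt(38.8000) = 6.23.

6.23


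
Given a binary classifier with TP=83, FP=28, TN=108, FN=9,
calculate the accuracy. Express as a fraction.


Accuracy = (TP + TN) / (TP + TN + FP + FN) = (83 + 108) / 228 = 191/228.

191/228


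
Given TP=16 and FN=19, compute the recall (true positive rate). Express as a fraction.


Recall = TP / (TP + FN) = 16 / 35 = 16/35.

16/35


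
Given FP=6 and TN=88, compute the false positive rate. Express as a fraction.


FPR = FP / (FP + TN) = 6 / 94 = 3/47.

3/47


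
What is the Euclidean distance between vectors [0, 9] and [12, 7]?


d = sqrt(sum of squared differences). (0-12)^2=144, (9-7)^2=4. Sum = 148.

sqrt(148)


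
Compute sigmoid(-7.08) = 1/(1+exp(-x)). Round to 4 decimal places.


sigma(-7.08) = 1/(1+e^(7.08)) = 1/(1+1187.968519) = 1/1188.968519 = 0.0008.

0.0008


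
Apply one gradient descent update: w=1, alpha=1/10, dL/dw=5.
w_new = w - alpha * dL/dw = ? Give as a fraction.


w_new = 1 - 1/10 * 5 = 1 - 1/2 = 1/2.

1/2


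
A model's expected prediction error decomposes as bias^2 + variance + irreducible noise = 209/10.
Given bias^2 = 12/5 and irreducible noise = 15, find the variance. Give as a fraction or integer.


Total error = bias^2 + variance + irreducible noise. So variance = 209/10 - 12/5 - 15 = 7/2.

7/2


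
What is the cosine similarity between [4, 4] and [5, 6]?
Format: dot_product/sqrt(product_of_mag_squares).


dot = 44. |a|^2 = 32, |b|^2 = 61. cos = 44/sqrt(1952).

44/sqrt(1952)


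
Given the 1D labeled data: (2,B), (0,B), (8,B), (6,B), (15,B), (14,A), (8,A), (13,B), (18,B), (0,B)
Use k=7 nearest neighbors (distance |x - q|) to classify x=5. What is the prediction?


Distances: |2-5|=3, |0-5|=5, |8-5|=3, |6-5|=1, |15-5|=10, |14-5|=9, |8-5|=3, |13-5|=8, |18-5|=13, |0-5|=5. 7 nearest: (6,B), (8,A), (2,B), (8,B), (0,B), (0,B), (13,B). Counts: {'B': 6, 'A': 1}. Majority class: B.

B


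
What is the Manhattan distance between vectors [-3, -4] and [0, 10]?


d = sum of absolute differences: |-3-0|=3 + |-4-10|=14 = 17.

17


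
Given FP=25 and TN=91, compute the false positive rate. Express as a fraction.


FPR = FP / (FP + TN) = 25 / 116 = 25/116.

25/116


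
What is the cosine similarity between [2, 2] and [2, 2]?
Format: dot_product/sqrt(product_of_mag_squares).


dot = 8. |a|^2 = 8, |b|^2 = 8. cos = 8/sqrt(64).

8/sqrt(64)


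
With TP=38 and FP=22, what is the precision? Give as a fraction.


Precision = TP / (TP + FP) = 38 / 60 = 19/30.

19/30


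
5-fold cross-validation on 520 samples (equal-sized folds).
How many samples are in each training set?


Each validation fold has 520/5 = 104 samples. Training set = 520 - 104 = 416.

416


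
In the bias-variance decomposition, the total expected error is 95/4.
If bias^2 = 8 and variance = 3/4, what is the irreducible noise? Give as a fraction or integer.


Total error = bias^2 + variance + irreducible noise. So irreducible noise = 95/4 - 8 - 3/4 = 15.

15


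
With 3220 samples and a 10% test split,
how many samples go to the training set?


Test set = 3220 * 10% = 322. Training set = 3220 - 322 = 2898.

2898


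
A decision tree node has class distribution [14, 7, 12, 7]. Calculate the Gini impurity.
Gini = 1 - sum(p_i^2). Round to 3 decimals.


Total = 40. Proportions: 14/40, 7/40, 12/40, 7/40. sum(p_i^2) = 0.2737. Gini = 1 - 0.2737 = 0.7263, which rounds to 0.726.

0.726


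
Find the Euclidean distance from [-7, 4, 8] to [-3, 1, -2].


d = sqrt(sum of squared differences). (-7--3)^2=16, (4-1)^2=9, (8--2)^2=100. Sum = 125.

sqrt(125)


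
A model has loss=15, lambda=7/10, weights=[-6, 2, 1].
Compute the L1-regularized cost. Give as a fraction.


L1 norm = sum(|w|) = 9. J = 15 + 7/10 * 9 = 213/10.

213/10


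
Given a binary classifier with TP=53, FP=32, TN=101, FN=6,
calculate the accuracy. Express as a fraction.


Accuracy = (TP + TN) / (TP + TN + FP + FN) = (53 + 101) / 192 = 77/96.

77/96


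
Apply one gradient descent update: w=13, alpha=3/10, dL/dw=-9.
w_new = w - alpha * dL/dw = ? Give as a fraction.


w_new = 13 - 3/10 * -9 = 13 - -27/10 = 157/10.

157/10


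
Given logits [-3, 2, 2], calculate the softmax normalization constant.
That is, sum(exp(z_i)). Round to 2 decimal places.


Denom = e^-3=0.0498 + e^2=7.3891 + e^2=7.3891. Sum = 14.8280, which rounds to 14.83.

14.83


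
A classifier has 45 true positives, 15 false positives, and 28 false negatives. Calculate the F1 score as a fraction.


Precision = 45/60 = 3/4. Recall = 45/73 = 45/73. F1 = 2*P*R/(P+R) = 90/133.

90/133


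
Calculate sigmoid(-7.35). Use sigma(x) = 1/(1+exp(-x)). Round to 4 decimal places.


sigma(-7.35) = 1/(1+e^(7.35)) = 1/(1+1556.196528) = 1/1557.196528 = 0.0006.

0.0006


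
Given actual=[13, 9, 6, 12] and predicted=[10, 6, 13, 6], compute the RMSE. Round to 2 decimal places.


MSE = 25.7500. RMSE = sqrt(25.7500) = 5.07.

5.07


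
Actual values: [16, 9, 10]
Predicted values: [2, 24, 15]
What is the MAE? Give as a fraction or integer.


MAE = (1/3) * (|16-2|=14 + |9-24|=15 + |10-15|=5). Sum = 34. MAE = 34/3.

34/3


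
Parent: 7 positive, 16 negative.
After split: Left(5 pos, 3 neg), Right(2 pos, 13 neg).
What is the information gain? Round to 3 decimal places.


H(parent) = 0.8865. H(left) = 0.9544, H(right) = 0.5665. Weighted = (8/23)*0.9544 + (15/23)*0.5665 = 0.7014. IG = 0.8865 - 0.7014 = 0.1851, which rounds to 0.185.

0.185


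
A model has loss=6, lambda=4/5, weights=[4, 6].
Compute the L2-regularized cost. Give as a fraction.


L2 sq norm = sum(w^2) = 52. J = 6 + 4/5 * 52 = 238/5.

238/5


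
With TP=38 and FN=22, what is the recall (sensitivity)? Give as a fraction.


Recall = TP / (TP + FN) = 38 / 60 = 19/30.

19/30


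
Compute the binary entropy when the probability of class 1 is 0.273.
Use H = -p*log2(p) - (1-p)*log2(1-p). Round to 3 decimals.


H = -0.273*log2(0.273) - 0.727*log2(0.727) = 0.846.

0.846


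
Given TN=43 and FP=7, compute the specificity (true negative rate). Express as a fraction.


Specificity = TN / (TN + FP) = 43 / 50 = 43/50.

43/50


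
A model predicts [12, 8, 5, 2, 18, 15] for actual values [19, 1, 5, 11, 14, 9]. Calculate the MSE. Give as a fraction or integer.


MSE = (1/6) * ((19-12)^2=49 + (1-8)^2=49 + (5-5)^2=0 + (11-2)^2=81 + (14-18)^2=16 + (9-15)^2=36). Sum = 231. MSE = 77/2.

77/2


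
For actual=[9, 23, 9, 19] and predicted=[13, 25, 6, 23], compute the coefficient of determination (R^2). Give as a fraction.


Mean(y) = 15. SS_res = 45. SS_tot = 152. R^2 = 1 - 45/(152) = 107/152.

107/152


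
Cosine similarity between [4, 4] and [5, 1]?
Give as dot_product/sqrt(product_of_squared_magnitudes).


dot = 24. |a|^2 = 32, |b|^2 = 26. cos = 24/sqrt(832).

24/sqrt(832)


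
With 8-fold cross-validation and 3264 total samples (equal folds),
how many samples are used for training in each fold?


Each validation fold has 3264/8 = 408 samples. Training set = 3264 - 408 = 2856.

2856


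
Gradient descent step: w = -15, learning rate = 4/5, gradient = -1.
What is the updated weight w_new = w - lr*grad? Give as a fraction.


w_new = -15 - 4/5 * -1 = -15 - -4/5 = -71/5.

-71/5


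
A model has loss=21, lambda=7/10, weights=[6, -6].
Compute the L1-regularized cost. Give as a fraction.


L1 norm = sum(|w|) = 12. J = 21 + 7/10 * 12 = 147/5.

147/5


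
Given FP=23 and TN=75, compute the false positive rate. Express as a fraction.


FPR = FP / (FP + TN) = 23 / 98 = 23/98.

23/98


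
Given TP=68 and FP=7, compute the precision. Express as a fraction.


Precision = TP / (TP + FP) = 68 / 75 = 68/75.

68/75


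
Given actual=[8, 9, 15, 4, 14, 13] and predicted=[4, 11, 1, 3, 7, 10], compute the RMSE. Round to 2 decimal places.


MSE = 45.8333. RMSE = sqrt(45.8333) = 6.77.

6.77


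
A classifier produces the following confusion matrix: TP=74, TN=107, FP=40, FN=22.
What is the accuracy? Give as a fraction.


Accuracy = (TP + TN) / (TP + TN + FP + FN) = (74 + 107) / 243 = 181/243.

181/243


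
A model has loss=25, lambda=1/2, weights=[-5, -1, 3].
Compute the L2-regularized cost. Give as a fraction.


L2 sq norm = sum(w^2) = 35. J = 25 + 1/2 * 35 = 85/2.

85/2


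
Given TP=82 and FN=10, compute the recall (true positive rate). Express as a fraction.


Recall = TP / (TP + FN) = 82 / 92 = 41/46.

41/46


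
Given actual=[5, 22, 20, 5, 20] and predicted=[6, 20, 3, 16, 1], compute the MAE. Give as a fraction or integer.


MAE = (1/5) * (|5-6|=1 + |22-20|=2 + |20-3|=17 + |5-16|=11 + |20-1|=19). Sum = 50. MAE = 10.

10


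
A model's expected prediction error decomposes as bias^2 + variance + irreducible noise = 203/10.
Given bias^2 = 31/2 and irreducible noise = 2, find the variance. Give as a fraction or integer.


Total error = bias^2 + variance + irreducible noise. So variance = 203/10 - 31/2 - 2 = 14/5.

14/5


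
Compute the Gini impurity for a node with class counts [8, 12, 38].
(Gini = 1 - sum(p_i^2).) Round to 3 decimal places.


Total = 58. Proportions: 8/58, 12/58, 38/58. sum(p_i^2) = 0.4911. Gini = 1 - 0.4911 = 0.5089, which rounds to 0.509.

0.509


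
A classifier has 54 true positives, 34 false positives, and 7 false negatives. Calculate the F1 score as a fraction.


Precision = 54/88 = 27/44. Recall = 54/61 = 54/61. F1 = 2*P*R/(P+R) = 108/149.

108/149


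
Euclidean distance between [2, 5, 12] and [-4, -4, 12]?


d = sqrt(sum of squared differences). (2--4)^2=36, (5--4)^2=81, (12-12)^2=0. Sum = 117.

sqrt(117)


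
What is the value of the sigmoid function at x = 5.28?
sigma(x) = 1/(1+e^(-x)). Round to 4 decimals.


sigma(5.28) = 1/(1+e^(-5.28)) = 1/(1+0.005092) = 1/1.005092 = 0.9949.

0.9949


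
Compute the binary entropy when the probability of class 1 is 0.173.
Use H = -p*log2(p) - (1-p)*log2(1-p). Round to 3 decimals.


H = -0.173*log2(0.173) - 0.827*log2(0.827) = 0.665.

0.665


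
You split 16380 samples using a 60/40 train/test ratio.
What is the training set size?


Test set = 16380 * 40% = 6552. Training set = 16380 - 6552 = 9828.

9828


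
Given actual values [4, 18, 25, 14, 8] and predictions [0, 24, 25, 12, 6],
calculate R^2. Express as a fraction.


Mean(y) = 69/5. SS_res = 60. SS_tot = 1364/5. R^2 = 1 - 60/(1364/5) = 266/341.

266/341


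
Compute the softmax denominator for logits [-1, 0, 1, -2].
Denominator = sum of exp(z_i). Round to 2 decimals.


Denom = e^-1=0.3679 + e^0=1.0000 + e^1=2.7183 + e^-2=0.1353. Sum = 4.2215, which rounds to 4.22.

4.22


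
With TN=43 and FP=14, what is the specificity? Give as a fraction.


Specificity = TN / (TN + FP) = 43 / 57 = 43/57.

43/57


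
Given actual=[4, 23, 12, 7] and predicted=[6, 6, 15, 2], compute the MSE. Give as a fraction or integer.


MSE = (1/4) * ((4-6)^2=4 + (23-6)^2=289 + (12-15)^2=9 + (7-2)^2=25). Sum = 327. MSE = 327/4.

327/4


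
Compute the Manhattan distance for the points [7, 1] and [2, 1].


d = sum of absolute differences: |7-2|=5 + |1-1|=0 = 5.

5


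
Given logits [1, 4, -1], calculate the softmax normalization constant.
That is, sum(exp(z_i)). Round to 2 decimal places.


Denom = e^1=2.7183 + e^4=54.5982 + e^-1=0.3679. Sum = 57.6844, which rounds to 57.68.

57.68


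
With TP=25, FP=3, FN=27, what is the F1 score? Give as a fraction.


Precision = 25/28 = 25/28. Recall = 25/52 = 25/52. F1 = 2*P*R/(P+R) = 5/8.

5/8


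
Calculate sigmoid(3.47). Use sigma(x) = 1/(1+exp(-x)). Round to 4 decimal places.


sigma(3.47) = 1/(1+e^(-3.47)) = 1/(1+0.031117) = 1/1.031117 = 0.9698.

0.9698


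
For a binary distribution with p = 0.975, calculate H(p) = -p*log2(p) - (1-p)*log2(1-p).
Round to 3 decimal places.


H = -0.975*log2(0.975) - 0.025*log2(0.025) = 0.169.

0.169


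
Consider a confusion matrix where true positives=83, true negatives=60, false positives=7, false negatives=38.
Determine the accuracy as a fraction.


Accuracy = (TP + TN) / (TP + TN + FP + FN) = (83 + 60) / 188 = 143/188.

143/188


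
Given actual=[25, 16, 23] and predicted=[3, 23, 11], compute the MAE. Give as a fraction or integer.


MAE = (1/3) * (|25-3|=22 + |16-23|=7 + |23-11|=12). Sum = 41. MAE = 41/3.

41/3


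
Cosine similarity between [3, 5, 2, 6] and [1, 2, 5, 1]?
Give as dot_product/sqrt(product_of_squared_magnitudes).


dot = 29. |a|^2 = 74, |b|^2 = 31. cos = 29/sqrt(2294).

29/sqrt(2294)


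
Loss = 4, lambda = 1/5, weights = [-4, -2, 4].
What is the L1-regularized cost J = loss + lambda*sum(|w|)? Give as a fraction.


L1 norm = sum(|w|) = 10. J = 4 + 1/5 * 10 = 6.

6


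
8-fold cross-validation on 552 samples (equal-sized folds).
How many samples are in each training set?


Each validation fold has 552/8 = 69 samples. Training set = 552 - 69 = 483.

483


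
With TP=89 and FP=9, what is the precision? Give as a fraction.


Precision = TP / (TP + FP) = 89 / 98 = 89/98.

89/98


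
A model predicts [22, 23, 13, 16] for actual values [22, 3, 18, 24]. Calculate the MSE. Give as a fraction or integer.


MSE = (1/4) * ((22-22)^2=0 + (3-23)^2=400 + (18-13)^2=25 + (24-16)^2=64). Sum = 489. MSE = 489/4.

489/4


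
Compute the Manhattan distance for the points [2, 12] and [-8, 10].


d = sum of absolute differences: |2--8|=10 + |12-10|=2 = 12.

12


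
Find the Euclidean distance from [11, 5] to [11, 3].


d = sqrt(sum of squared differences). (11-11)^2=0, (5-3)^2=4. Sum = 4.

2


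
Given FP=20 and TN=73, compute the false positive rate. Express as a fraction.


FPR = FP / (FP + TN) = 20 / 93 = 20/93.

20/93


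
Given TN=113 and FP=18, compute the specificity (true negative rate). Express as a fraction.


Specificity = TN / (TN + FP) = 113 / 131 = 113/131.

113/131
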